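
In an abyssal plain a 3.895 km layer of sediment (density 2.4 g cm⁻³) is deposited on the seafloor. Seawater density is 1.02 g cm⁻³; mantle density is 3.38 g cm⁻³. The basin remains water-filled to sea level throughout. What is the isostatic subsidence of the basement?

Submarine loading: the sediment displaces seawater, and the subsidence is in turn flooded, so s (ρ_m − ρ_w) = t (ρ_sed − ρ_w).
s = 3.895 km × (2.4 − 1.02) / (3.38 − 1.02) = 2.28 km.

2.28 km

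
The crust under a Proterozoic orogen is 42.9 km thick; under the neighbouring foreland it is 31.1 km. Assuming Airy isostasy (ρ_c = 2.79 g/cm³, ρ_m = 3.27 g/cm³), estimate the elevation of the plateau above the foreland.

1.73 km

Excess crust Δ = 42.9 km − 31.1 km = 11.8 km, split between elevation h and root r with h + r = Δ.
Airy balance ρ_c h = (ρ_m − ρ_c) r gives r = h ρ_c/(ρ_m − ρ_c), so h (1 + ρ_c/(ρ_m − ρ_c)) = Δ, i.e. h = Δ (ρ_m − ρ_c)/ρ_m.
h = 11.8 km × 0.48/3.27 = 1.73 km.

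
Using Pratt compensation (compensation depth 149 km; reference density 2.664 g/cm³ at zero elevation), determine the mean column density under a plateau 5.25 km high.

Pratt balance: ρ_ref D = ρ (D + h).
ρ = ρ_ref D/(D + h) = 2.664 × 149 km/(149 km + 5.25 km) = 2.57 g/cm³.

2.57 g/cm³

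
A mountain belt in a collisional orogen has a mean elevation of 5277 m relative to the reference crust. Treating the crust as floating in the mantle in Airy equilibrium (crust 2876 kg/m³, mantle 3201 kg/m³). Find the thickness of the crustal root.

46700 m

In Airy isostatic equilibrium: the weight of the topography is balanced by the buoyancy of the root, ρ_c h = (ρ_m − ρ_c) r.
r = h · ρ_c / (ρ_m − ρ_c) = 5277 m × 2876 / (3201 − 2876) = 46700 m.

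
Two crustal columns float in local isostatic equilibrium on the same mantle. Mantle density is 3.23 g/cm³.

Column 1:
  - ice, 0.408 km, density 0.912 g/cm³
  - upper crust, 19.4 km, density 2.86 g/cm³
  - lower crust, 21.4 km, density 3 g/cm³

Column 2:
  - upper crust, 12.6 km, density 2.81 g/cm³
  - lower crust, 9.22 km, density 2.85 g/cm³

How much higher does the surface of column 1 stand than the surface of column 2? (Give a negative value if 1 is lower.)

For any compensation level in the mantle, the mantle terms cancel and isostasy reduces to e = (Σt_1 − Σt_2) − (Σ(ρt)_1 − Σ(ρt)_2) / ρ_m.
Σt_1 = 41.208 km; Σt_2 = 21.82 km; Σ(ρt)_1 = 120.056096; Σ(ρt)_2 = 61.683 (in km·g/cm³).
e = (41.208 − 21.82) − (120.056096 − 61.683) / 3.23 = 1.32 km.

1.32 km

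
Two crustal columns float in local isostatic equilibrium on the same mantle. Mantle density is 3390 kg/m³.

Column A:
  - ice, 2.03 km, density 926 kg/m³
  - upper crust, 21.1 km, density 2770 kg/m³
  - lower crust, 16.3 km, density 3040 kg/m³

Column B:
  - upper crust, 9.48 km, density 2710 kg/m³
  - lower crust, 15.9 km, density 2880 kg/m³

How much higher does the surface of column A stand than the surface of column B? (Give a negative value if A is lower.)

2.72 km

For any compensation level in the mantle, the mantle terms cancel and isostasy reduces to e = (Σt_A − Σt_B) − (Σ(ρt)_A − Σ(ρt)_B) / ρ_m.
Σt_A = 39.43 km; Σt_B = 25.38 km; Σ(ρt)_A = 109878.78; Σ(ρt)_B = 71482.8 (in km·kg/m³).
e = (39.43 − 25.38) − (109878.78 − 71482.8) / 3390 = 2.72 km.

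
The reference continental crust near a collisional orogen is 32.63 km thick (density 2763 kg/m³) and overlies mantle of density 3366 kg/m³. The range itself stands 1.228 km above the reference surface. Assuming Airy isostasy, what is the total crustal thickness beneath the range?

Root depth r = h ρ_c / (ρ_m − ρ_c) = 1.228 km × 2763 / 603 = 5.627 km.
Total thickness = T + h + r = 32.63 km + 1.228 km + 5.627 km = 39.5 km.

39.5 km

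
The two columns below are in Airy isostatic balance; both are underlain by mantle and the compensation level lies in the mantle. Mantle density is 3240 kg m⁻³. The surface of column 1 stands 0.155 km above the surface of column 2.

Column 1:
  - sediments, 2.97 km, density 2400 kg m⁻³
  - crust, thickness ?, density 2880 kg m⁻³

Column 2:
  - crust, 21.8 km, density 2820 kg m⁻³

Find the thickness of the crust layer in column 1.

19.9 km

Take the compensation level at the base of the deeper column (depth z_c below the surface of column 1) and equate Σ ρ_i t_i down to z_c; mantle fills any gap and the z_c terms cancel.
Column 1: 2.97×2400 + x×2880 + (z_c − 2.97 − x)×3240
Column 2: 0.155×0 + 21.8×2820 + (z_c − 0.155 − 21.8)×3240
The z_c×3240 term appears on both sides and cancels. Collect the known terms of each column as K = Σ(ρt)_known − 3240 × (depth of known layers): K_1 = 7128 − 3240×2.97 = −2494.8; K_2 = 61476 − 3240×(0.155 + 21.8) = −9658.2.
Balance: K_1 − x×(3240 − 2880) = K_2, so x = (K_1 − K_2)/(3240 − 2880) = 7163.4/360 = 19.9 km.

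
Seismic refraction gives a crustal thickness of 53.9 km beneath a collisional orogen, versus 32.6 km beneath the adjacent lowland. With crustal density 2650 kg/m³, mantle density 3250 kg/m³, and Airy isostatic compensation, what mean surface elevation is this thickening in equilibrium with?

3.93 km

Excess crust Δ = 53.9 km − 32.6 km = 21.3 km, split between elevation h and root r with h + r = Δ.
Airy balance ρ_c h = (ρ_m − ρ_c) r gives r = h ρ_c/(ρ_m − ρ_c), so h (1 + ρ_c/(ρ_m − ρ_c)) = Δ, i.e. h = Δ (ρ_m − ρ_c)/ρ_m.
h = 21.3 km × 600/3250 = 3.93 km.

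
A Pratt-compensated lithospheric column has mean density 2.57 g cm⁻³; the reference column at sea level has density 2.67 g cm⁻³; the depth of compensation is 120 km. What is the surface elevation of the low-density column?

ρ_ref D = ρ (D + h) → h = D (ρ_ref − ρ)/ρ.
h = 120 km × (2.67 − 2.57)/2.57 = 4.67 km.

4.67 km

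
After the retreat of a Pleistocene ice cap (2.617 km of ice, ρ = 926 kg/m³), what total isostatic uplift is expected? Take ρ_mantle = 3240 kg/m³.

Removing the load lets mantle flow back in; uplift u satisfies ρ_ice t = ρ_m u.
u = t ρ_ice/ρ_m = 2.617 km × 926/3240 = 0.748 km.

0.748 km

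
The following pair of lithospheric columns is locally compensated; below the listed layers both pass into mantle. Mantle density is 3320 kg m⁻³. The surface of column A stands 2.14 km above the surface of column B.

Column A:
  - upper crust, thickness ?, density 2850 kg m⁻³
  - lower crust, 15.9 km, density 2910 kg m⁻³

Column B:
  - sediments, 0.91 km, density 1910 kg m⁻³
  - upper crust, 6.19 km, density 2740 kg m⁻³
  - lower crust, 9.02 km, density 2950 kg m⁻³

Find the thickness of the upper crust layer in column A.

Take the compensation level at the base of the deeper column (depth z_c below the surface of column A) and equate Σ ρ_i t_i down to z_c; mantle fills any gap and the z_c terms cancel.
Column A: x×2850 + 15.9×2910 + (z_c − 15.9 − x)×3320
Column B: 2.14×0 + 0.91×1910 + 6.19×2740 + 9.02×2950 + (z_c − 2.14 − 16.12)×3320
The z_c×3320 term appears on both sides and cancels. Collect the known terms of each column as K = Σ(ρt)_known − 3320 × (depth of known layers): K_A = 46269 − 3320×15.9 = −6519; K_B = 45307.7 − 3320×(2.14 + 16.12) = −15315.5.
Balance: K_A − x×(3320 − 2850) = K_B, so x = (K_A − K_B)/(3320 − 2850) = 8796.5/470 = 18.7 km.

18.7 km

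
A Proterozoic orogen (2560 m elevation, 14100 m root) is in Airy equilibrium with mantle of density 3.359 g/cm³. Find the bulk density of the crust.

ρ_c h = (ρ_m − ρ_c) r → ρ_c (h + r) = ρ_m r → ρ_c = ρ_m r / (h + r).
ρ_c = 3.359 × 14100 m / (2560 m + 14100 m) = 2.84 g/cm³.

2.84 g/cm³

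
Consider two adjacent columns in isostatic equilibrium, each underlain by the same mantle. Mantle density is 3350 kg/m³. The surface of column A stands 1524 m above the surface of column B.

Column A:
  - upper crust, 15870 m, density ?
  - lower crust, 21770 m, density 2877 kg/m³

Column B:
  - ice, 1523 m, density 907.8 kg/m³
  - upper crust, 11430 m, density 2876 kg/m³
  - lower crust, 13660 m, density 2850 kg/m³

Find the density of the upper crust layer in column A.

2670 kg/m³

Take the compensation level at the base of the deeper column (depth z_c below the surface of column A) and equate Σ ρ_i t_i down to z_c; mantle fills any gap and the z_c terms cancel.
Column A: 15870×ρ + 21770×2877 + (z_c − 37640)×3350
Column B: 1524×0 + 1523×907.8 + 11430×2876 + 13660×2850 + (z_c − 1524 − 26613)×3350
The z_c×3350 term appears on both sides and cancels. Collect the known terms of each column as K = Σ(ρt)_known − 3350 × (depth of known layers): K_A = 62632290 − 3350×37640 = −63461710; K_B = 73186259.4 − 3350×(1524 + 26613) = −21072690.6.
Balance: K_A + 15870×ρ = K_B, so ρ = (K_B − K_A)/15870 = 42389000/15870 = 2670 kg/m³.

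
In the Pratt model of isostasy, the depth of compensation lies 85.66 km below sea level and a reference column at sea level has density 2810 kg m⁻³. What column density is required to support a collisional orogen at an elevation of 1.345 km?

2770 kg m⁻³

Pratt balance: ρ_ref D = ρ (D + h).
ρ = ρ_ref D/(D + h) = 2810 × 85.66 km/(85.66 km + 1.345 km) = 2770 kg m⁻³.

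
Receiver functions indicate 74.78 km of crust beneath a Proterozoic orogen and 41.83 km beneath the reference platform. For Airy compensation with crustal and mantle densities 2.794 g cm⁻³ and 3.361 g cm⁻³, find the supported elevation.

5.56 km

Excess crust Δ = 74.78 km − 41.83 km = 32.95 km, split between elevation h and root r with h + r = Δ.
Airy balance ρ_c h = (ρ_m − ρ_c) r gives r = h ρ_c/(ρ_m − ρ_c), so h (1 + ρ_c/(ρ_m − ρ_c)) = Δ, i.e. h = Δ (ρ_m − ρ_c)/ρ_m.
h = 32.95 km × 0.567/3.361 = 5.56 km.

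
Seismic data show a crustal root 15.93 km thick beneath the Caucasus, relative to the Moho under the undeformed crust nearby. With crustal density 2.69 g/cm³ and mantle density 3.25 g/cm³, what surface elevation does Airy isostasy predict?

Balancing pressure at the compensation depth: ρ_c h = (ρ_m − ρ_c) r.
h = r (ρ_m − ρ_c) / ρ_c = 15.93 km × (3.25 − 2.69) / 2.69 = 3.32 km.

3.32 km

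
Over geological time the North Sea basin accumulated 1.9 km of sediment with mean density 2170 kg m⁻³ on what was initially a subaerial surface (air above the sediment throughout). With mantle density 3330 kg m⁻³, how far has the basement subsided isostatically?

Subaerial load: s = t ρ_sed / ρ_m = 1.9 km × 2170/3330 = 1.24 km.

1.24 km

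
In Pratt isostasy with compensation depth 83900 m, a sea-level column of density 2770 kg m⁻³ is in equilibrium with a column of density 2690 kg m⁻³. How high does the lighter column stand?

2500 m

ρ_ref D = ρ (D + h) → h = D (ρ_ref − ρ)/ρ.
h = 83900 m × (2770 − 2690)/2690 = 2500 m.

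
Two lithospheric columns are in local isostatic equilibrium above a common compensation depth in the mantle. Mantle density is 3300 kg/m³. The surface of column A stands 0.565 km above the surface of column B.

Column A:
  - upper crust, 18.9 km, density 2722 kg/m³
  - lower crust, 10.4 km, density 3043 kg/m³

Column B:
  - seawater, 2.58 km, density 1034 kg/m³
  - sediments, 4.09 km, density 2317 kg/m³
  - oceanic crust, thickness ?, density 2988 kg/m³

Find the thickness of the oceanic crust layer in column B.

5.98 km

Take the compensation level at the base of the deeper column (depth z_c below the surface of column A) and equate Σ ρ_i t_i down to z_c; mantle fills any gap and the z_c terms cancel.
Column A: 18.9×2722 + 10.4×3043 + (z_c − 29.3)×3300
Column B: 0.565×0 + 2.58×1034 + 4.09×2317 + x×2988 + (z_c − 0.565 − 6.67 − x)×3300
The z_c×3300 term appears on both sides and cancels. Collect the known terms of each column as K = Σ(ρt)_known − 3300 × (depth of known layers): K_A = 83093 − 3300×29.3 = −13597; K_B = 12144.25 − 3300×(0.565 + 6.67) = −11731.25.
Balance: K_A = K_B − x×(3300 − 2988), so x = (K_B − K_A)/(3300 − 2988) = 1865.75/312 = 5.98 km.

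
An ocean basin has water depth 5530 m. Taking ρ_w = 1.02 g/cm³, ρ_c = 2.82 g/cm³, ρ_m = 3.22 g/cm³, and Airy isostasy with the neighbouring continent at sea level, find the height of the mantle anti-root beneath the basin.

24900 m

In Airy isostatic equilibrium: replacing crust with seawater at the top is compensated by replacing crust with mantle at the base: d (ρ_c − ρ_w) = a (ρ_m − ρ_c).
a = d (ρ_c − ρ_w)/(ρ_m − ρ_c) = 5530 m × 1.8/0.4 = 24900 m.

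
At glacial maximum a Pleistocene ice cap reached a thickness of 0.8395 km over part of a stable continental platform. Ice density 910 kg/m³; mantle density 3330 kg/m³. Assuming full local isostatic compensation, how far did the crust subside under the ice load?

0.229 km

Equating mass per unit area of the two columns: the ice load ρ_ice t is balanced by mantle displaced below, ρ_m s.
s = t ρ_ice / ρ_m = 0.8395 km × 910/3330 = 0.229 km.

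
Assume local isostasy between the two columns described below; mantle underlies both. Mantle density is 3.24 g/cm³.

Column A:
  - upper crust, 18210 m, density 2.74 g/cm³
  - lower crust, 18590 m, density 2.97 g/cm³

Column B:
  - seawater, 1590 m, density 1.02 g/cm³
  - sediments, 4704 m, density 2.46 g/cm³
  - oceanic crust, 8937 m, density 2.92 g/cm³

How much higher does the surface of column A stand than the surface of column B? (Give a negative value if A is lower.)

1250 m

For any compensation level in the mantle, the mantle terms cancel and isostasy reduces to e = (Σt_A − Σt_B) − (Σ(ρt)_A − Σ(ρt)_B) / ρ_m.
Σt_A = 36800 m; Σt_B = 15231 m; Σ(ρt)_A = 105107.7; Σ(ρt)_B = 39289.68 (in m·g/cm³).
e = (36800 − 15231) − (105107.7 − 39289.68) / 3.24 = 1250 m.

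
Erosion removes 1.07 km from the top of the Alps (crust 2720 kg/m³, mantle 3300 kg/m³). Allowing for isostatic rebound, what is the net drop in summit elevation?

0.188 km

Rebound u = e ρ_c/ρ_m = 1.07 km × 2720/3300 = 0.8819 km.
Net surface drop = e − u = 1.07 km − 0.8819 km = e (ρ_m − ρ_c)/ρ_m = 0.188 km.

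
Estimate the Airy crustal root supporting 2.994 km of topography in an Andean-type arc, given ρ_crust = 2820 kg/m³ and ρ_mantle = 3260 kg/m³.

By Archimedes' principle applied to the lithosphere: the weight of the topography is balanced by the buoyancy of the root, ρ_c h = (ρ_m − ρ_c) r.
r = h · ρ_c / (ρ_m − ρ_c) = 2.994 km × 2820 / (3260 − 2820) = 19.2 km.

19.2 km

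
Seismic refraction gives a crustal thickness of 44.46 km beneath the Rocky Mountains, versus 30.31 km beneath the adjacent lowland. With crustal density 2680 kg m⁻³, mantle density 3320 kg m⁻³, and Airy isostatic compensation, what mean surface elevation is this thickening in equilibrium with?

Excess crust Δ = 44.46 km − 30.31 km = 14.15 km, split between elevation h and root r with h + r = Δ.
Airy balance ρ_c h = (ρ_m − ρ_c) r gives r = h ρ_c/(ρ_m − ρ_c), so h (1 + ρ_c/(ρ_m − ρ_c)) = Δ, i.e. h = Δ (ρ_m − ρ_c)/ρ_m.
h = 14.15 km × 640/3320 = 2.73 km.

2.73 km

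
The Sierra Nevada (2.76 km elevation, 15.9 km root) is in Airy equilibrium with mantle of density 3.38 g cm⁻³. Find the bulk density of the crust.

2.88 g cm⁻³

ρ_c h = (ρ_m − ρ_c) r → ρ_c (h + r) = ρ_m r → ρ_c = ρ_m r / (h + r).
ρ_c = 3.38 × 15.9 km / (2.76 km + 15.9 km) = 2.88 g cm⁻³.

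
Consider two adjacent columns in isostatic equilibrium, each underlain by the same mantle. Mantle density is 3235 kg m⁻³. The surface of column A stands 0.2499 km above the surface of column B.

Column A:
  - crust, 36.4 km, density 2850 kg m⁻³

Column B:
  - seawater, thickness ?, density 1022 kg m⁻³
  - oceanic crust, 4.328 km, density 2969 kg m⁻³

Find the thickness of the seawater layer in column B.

Take the compensation level at the base of the deeper column (depth z_c below the surface of column A) and equate Σ ρ_i t_i down to z_c; mantle fills any gap and the z_c terms cancel.
Column A: 36.4×2850 + (z_c − 36.4)×3235
Column B: 0.2499×0 + x×1022 + 4.328×2969 + (z_c − 0.2499 − 4.328 − x)×3235
The z_c×3235 term appears on both sides and cancels. Collect the known terms of each column as K = Σ(ρt)_known − 3235 × (depth of known layers): K_A = 103740 − 3235×36.4 = −14014; K_B = 12849.832 − 3235×(0.2499 + 4.328) = −1959.6745.
Balance: K_A = K_B − x×(3235 − 1022), so x = (K_B − K_A)/(3235 − 1022) = 12054.3/2213 = 5.45 km.

5.45 km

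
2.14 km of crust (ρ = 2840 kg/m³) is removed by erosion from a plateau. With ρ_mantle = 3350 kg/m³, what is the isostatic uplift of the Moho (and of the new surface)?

1.81 km

Unloading: uplift u = e ρ_c/ρ_m = 2.14 km × 2840/3350 = 1.81 km.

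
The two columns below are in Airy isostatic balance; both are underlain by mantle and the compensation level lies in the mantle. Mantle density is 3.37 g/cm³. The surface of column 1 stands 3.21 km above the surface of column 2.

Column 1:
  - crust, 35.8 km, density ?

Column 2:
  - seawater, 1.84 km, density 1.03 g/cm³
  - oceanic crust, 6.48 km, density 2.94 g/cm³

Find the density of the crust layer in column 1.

2.87 g/cm³

Take the compensation level at the base of the deeper column (depth z_c below the surface of column 1) and equate Σ ρ_i t_i down to z_c; mantle fills any gap and the z_c terms cancel.
Column 1: 35.8×ρ + (z_c − 35.8)×3.37
Column 2: 3.21×0 + 1.84×1.03 + 6.48×2.94 + (z_c − 3.21 − 8.32)×3.37
The z_c×3.37 term appears on both sides and cancels. Collect the known terms of each column as K = Σ(ρt)_known − 3.37 × (depth of known layers): K_1 = 0 − 3.37×35.8 = −120.646; K_2 = 20.9464 − 3.37×(3.21 + 8.32) = −17.9097.
Balance: K_1 + 35.8×ρ = K_2, so ρ = (K_2 − K_1)/35.8 = 102.736/35.8 = 2.87 g/cm³.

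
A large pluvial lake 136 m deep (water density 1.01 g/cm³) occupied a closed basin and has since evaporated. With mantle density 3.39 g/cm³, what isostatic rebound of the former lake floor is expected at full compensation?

40.5 m

u = d ρ_w/ρ_m = 136 m × 1.01/3.39 = 40.5 m.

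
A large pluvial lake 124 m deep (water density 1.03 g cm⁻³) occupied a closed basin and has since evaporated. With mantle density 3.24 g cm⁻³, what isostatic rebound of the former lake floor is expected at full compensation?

u = d ρ_w/ρ_m = 124 m × 1.03/3.24 = 39.4 m.

39.4 m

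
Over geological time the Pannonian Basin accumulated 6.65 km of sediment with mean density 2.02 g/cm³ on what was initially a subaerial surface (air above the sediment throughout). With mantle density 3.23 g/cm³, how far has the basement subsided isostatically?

4.16 km

Subaerial load: s = t ρ_sed / ρ_m = 6.65 km × 2.02/3.23 = 4.16 km.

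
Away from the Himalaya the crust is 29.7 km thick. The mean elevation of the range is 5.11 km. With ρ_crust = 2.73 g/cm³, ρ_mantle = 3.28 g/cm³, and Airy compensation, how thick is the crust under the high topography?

60.2 km

Root depth r = h ρ_c / (ρ_m − ρ_c) = 5.11 km × 2.73 / 0.55 = 25.36 km.
Total thickness = T + h + r = 29.7 km + 5.11 km + 25.36 km = 60.2 km.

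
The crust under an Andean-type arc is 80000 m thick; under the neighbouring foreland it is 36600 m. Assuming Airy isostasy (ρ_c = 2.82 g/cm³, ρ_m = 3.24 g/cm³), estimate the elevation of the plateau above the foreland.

Excess crust Δ = 80000 m − 36600 m = 43400 m, split between elevation h and root r with h + r = Δ.
Airy balance ρ_c h = (ρ_m − ρ_c) r gives r = h ρ_c/(ρ_m − ρ_c), so h (1 + ρ_c/(ρ_m − ρ_c)) = Δ, i.e. h = Δ (ρ_m − ρ_c)/ρ_m.
h = 43400 m × 0.42/3.24 = 5630 m.

5630 m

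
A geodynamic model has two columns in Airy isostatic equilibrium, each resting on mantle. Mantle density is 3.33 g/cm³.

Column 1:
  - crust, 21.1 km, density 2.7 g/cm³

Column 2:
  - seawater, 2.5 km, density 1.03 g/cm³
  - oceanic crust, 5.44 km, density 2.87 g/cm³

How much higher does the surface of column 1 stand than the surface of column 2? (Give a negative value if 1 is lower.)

1.51 km

For any compensation level in the mantle, the mantle terms cancel and isostasy reduces to e = (Σt_1 − Σt_2) − (Σ(ρt)_1 − Σ(ρt)_2) / ρ_m.
Σt_1 = 21.1 km; Σt_2 = 7.94 km; Σ(ρt)_1 = 56.97; Σ(ρt)_2 = 18.1878 (in km·g/cm³).
e = (21.1 − 7.94) − (56.97 − 18.1878) / 3.33 = 1.51 km.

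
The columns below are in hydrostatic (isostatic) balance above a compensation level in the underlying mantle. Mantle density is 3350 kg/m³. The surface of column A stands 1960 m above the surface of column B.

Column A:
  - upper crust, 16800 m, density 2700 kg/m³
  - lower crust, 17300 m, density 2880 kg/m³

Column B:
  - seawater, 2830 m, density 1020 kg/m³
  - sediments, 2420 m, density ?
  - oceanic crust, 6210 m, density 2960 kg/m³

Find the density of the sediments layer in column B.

1920 kg/m³

Take the compensation level at the base of the deeper column (depth z_c below the surface of column A) and equate Σ ρ_i t_i down to z_c; mantle fills any gap and the z_c terms cancel.
Column A: 16800×2700 + 17300×2880 + (z_c − 34100)×3350
Column B: 1960×0 + 2830×1020 + 2420×ρ + 6210×2960 + (z_c − 1960 − 11460)×3350
The z_c×3350 term appears on both sides and cancels. Collect the known terms of each column as K = Σ(ρt)_known − 3350 × (depth of known layers): K_A = 95184000 − 3350×34100 = −19051000; K_B = 21268200 − 3350×(1960 + 11460) = −23688800.
Balance: K_A = K_B + 2420×ρ, so ρ = (K_A − K_B)/2420 = 4637800/2420 = 1920 kg/m³.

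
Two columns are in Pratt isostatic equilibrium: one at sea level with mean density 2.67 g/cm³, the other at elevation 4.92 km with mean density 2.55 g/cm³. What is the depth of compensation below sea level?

ρ_ref D = ρ (D + h) → D (ρ_ref − ρ) = ρ h.
D = ρ h/(ρ_ref − ρ) = 2.55 × 4.92 km/(2.67 − 2.55) = 105 km.

105 km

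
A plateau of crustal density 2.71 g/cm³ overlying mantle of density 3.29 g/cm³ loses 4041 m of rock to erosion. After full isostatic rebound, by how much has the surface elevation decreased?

712 m

Rebound u = e ρ_c/ρ_m = 4041 m × 2.71/3.29 = 3329 m.
Net surface drop = e − u = 4041 m − 3329 m = e (ρ_m − ρ_c)/ρ_m = 712 m.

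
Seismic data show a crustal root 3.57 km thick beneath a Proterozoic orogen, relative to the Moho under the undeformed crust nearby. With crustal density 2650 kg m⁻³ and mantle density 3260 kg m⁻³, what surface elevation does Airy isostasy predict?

0.822 km

In Airy isostatic equilibrium: ρ_c h = (ρ_m − ρ_c) r.
h = r (ρ_m − ρ_c) / ρ_c = 3.57 km × (3260 − 2650) / 2650 = 0.822 km.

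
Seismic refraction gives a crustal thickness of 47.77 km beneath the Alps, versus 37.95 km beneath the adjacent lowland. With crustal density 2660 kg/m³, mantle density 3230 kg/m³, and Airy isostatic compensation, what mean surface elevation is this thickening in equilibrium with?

1.73 km

Excess crust Δ = 47.77 km − 37.95 km = 9.82 km, split between elevation h and root r with h + r = Δ.
Airy balance ρ_c h = (ρ_m − ρ_c) r gives r = h ρ_c/(ρ_m − ρ_c), so h (1 + ρ_c/(ρ_m − ρ_c)) = Δ, i.e. h = Δ (ρ_m − ρ_c)/ρ_m.
h = 9.82 km × 570/3230 = 1.73 km.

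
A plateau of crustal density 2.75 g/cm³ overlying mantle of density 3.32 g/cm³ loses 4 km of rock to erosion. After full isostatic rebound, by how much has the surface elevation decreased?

Rebound u = e ρ_c/ρ_m = 4 km × 2.75/3.32 = 3.313 km.
Net surface drop = e − u = 4 km − 3.313 km = e (ρ_m − ρ_c)/ρ_m = 0.687 km.

0.687 km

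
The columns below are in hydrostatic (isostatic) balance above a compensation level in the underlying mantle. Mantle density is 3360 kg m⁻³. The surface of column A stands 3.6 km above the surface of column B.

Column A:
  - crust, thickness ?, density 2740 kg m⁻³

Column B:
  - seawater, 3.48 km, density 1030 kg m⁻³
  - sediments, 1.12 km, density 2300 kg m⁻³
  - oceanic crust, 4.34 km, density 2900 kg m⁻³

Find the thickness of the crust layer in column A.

Take the compensation level at the base of the deeper column (depth z_c below the surface of column A) and equate Σ ρ_i t_i down to z_c; mantle fills any gap and the z_c terms cancel.
Column A: x×2740 + (z_c − 0 − x)×3360
Column B: 3.6×0 + 3.48×1030 + 1.12×2300 + 4.34×2900 + (z_c − 3.6 − 8.94)×3360
The z_c×3360 term appears on both sides and cancels. Collect the known terms of each column as K = Σ(ρt)_known − 3360 × (depth of known layers): K_A = 0 − 3360×0 = 0; K_B = 18746.4 − 3360×(3.6 + 8.94) = −23388.
Balance: K_A − x×(3360 − 2740) = K_B, so x = (K_A − K_B)/(3360 − 2740) = 23388/620 = 37.7 km.

37.7 km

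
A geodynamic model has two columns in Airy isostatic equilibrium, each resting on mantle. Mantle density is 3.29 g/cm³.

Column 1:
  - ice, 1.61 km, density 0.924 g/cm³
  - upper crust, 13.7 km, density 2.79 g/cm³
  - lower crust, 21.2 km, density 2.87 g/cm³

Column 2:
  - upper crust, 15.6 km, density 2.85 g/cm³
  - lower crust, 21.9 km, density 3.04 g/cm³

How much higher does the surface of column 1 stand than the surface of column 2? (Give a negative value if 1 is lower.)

2.2 km

For any compensation level in the mantle, the mantle terms cancel and isostasy reduces to e = (Σt_1 − Σt_2) − (Σ(ρt)_1 − Σ(ρt)_2) / ρ_m.
Σt_1 = 36.51 km; Σt_2 = 37.5 km; Σ(ρt)_1 = 100.55464; Σ(ρt)_2 = 111.036 (in km·g/cm³).
e = (36.51 − 37.5) − (100.55464 − 111.036) / 3.29 = 2.2 km.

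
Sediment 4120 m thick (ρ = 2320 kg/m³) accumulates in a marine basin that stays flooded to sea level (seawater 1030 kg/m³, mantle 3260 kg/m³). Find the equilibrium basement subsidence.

2380 m

Submarine loading: the sediment displaces seawater, and the subsidence is in turn flooded, so s (ρ_m − ρ_w) = t (ρ_sed − ρ_w).
s = 4120 m × (2320 − 1030) / (3260 − 1030) = 2380 m.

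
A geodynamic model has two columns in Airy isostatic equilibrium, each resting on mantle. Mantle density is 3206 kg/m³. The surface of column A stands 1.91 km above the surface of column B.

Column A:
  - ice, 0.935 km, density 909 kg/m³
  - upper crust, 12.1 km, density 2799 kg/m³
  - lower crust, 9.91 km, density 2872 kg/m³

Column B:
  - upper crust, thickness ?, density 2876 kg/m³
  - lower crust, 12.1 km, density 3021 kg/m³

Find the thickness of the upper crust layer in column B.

Take the compensation level at the base of the deeper column (depth z_c below the surface of column A) and equate Σ ρ_i t_i down to z_c; mantle fills any gap and the z_c terms cancel.
Column A: 0.935×909 + 12.1×2799 + 9.91×2872 + (z_c − 22.945)×3206
Column B: 1.91×0 + x×2876 + 12.1×3021 + (z_c − 1.91 − 12.1 − x)×3206
The z_c×3206 term appears on both sides and cancels. Collect the known terms of each column as K = Σ(ρt)_known − 3206 × (depth of known layers): K_A = 63179.335 − 3206×22.945 = −10382.335; K_B = 36554.1 − 3206×(1.91 + 12.1) = −8361.96.
Balance: K_A = K_B − x×(3206 − 2876), so x = (K_B − K_A)/(3206 − 2876) = 2020.38/330 = 6.12 km.

6.12 km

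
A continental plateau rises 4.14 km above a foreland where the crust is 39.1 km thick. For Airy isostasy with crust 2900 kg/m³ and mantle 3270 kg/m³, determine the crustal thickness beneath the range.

Root depth r = h ρ_c / (ρ_m − ρ_c) = 4.14 km × 2900 / 370 = 32.45 km.
Total thickness = T + h + r = 39.1 km + 4.14 km + 32.45 km = 75.7 km.

75.7 km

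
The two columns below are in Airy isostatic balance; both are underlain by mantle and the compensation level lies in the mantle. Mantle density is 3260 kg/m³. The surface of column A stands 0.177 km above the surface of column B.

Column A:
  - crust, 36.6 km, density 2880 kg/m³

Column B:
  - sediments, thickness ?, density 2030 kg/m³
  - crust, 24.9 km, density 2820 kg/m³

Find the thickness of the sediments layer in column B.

Take the compensation level at the base of the deeper column (depth z_c below the surface of column A) and equate Σ ρ_i t_i down to z_c; mantle fills any gap and the z_c terms cancel.
Column A: 36.6×2880 + (z_c − 36.6)×3260
Column B: 0.177×0 + x×2030 + 24.9×2820 + (z_c − 0.177 − 24.9 − x)×3260
The z_c×3260 term appears on both sides and cancels. Collect the known terms of each column as K = Σ(ρt)_known − 3260 × (depth of known layers): K_A = 105408 − 3260×36.6 = −13908; K_B = 70218 − 3260×(0.177 + 24.9) = −11533.02.
Balance: K_A = K_B − x×(3260 − 2030), so x = (K_B − K_A)/(3260 − 2030) = 2374.98/1230 = 1.93 km.

1.93 km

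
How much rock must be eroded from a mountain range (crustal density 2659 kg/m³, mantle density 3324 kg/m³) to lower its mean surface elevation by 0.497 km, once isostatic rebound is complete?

2.48 km

Net drop Δ = e − u = e − e ρ_c/ρ_m = e (ρ_m − ρ_c)/ρ_m.
e = Δ ρ_m/(ρ_m − ρ_c) = 0.497 km × 3324/665 = 2.48 km.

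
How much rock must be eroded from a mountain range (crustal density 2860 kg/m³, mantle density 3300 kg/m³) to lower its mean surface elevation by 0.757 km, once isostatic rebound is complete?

5.68 km

Net drop Δ = e − u = e − e ρ_c/ρ_m = e (ρ_m − ρ_c)/ρ_m.
e = Δ ρ_m/(ρ_m − ρ_c) = 0.757 km × 3300/440 = 5.68 km.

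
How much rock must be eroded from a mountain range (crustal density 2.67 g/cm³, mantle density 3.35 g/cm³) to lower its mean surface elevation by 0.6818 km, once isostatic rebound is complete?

3.36 km

Net drop Δ = e − u = e − e ρ_c/ρ_m = e (ρ_m − ρ_c)/ρ_m.
e = Δ ρ_m/(ρ_m − ρ_c) = 0.6818 km × 3.35/0.68 = 3.36 km.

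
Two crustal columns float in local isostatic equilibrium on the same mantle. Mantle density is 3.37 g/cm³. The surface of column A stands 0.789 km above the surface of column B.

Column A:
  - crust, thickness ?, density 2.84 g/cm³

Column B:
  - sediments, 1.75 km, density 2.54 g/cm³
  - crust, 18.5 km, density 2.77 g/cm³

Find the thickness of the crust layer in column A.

28.7 km

Take the compensation level at the base of the deeper column (depth z_c below the surface of column A) and equate Σ ρ_i t_i down to z_c; mantle fills any gap and the z_c terms cancel.
Column A: x×2.84 + (z_c − 0 − x)×3.37
Column B: 0.789×0 + 1.75×2.54 + 18.5×2.77 + (z_c − 0.789 − 20.25)×3.37
The z_c×3.37 term appears on both sides and cancels. Collect the known terms of each column as K = Σ(ρt)_known − 3.37 × (depth of known layers): K_A = 0 − 3.37×0 = 0; K_B = 55.69 − 3.37×(0.789 + 20.25) = −15.21143.
Balance: K_A − x×(3.37 − 2.84) = K_B, so x = (K_A − K_B)/(3.37 − 2.84) = 15.2114/0.53 = 28.7 km.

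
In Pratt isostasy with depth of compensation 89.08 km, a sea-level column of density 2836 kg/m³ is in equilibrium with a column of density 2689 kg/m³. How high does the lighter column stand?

4.87 km

ρ_ref D = ρ (D + h) → h = D (ρ_ref − ρ)/ρ.
h = 89.08 km × (2836 − 2689)/2689 = 4.87 km.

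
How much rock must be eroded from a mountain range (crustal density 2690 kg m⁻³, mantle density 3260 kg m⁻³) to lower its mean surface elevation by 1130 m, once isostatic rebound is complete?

Net drop Δ = e − u = e − e ρ_c/ρ_m = e (ρ_m − ρ_c)/ρ_m.
e = Δ ρ_m/(ρ_m − ρ_c) = 1130 m × 3260/570 = 6460 m.

6460 m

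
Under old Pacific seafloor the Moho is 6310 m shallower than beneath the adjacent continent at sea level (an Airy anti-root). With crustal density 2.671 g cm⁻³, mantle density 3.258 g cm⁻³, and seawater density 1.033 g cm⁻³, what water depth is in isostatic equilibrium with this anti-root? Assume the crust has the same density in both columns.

2260 m

Replacing a thickness d of crust by seawater at the top must be balanced by replacing crust with mantle at the base: d (ρ_c − ρ_w) = a (ρ_m − ρ_c).
d = a (ρ_m − ρ_c)/(ρ_c − ρ_w) = 6310 m × 0.587/1.638 = 2260 m.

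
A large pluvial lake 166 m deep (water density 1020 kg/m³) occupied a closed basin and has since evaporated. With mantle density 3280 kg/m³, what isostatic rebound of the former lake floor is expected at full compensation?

51.6 m

u = d ρ_w/ρ_m = 166 m × 1020/3280 = 51.6 m.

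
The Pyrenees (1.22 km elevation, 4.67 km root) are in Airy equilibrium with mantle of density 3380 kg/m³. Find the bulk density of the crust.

2680 kg/m³

ρ_c h = (ρ_m − ρ_c) r → ρ_c (h + r) = ρ_m r → ρ_c = ρ_m r / (h + r).
ρ_c = 3380 × 4.67 km / (1.22 km + 4.67 km) = 2680 kg/m³.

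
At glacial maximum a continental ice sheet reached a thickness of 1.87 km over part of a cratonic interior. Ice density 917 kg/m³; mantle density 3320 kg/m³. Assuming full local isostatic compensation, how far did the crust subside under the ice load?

0.517 km

Balancing pressure at the compensation depth: the ice load ρ_ice t is balanced by mantle displaced below, ρ_m s.
s = t ρ_ice / ρ_m = 1.87 km × 917/3320 = 0.517 km.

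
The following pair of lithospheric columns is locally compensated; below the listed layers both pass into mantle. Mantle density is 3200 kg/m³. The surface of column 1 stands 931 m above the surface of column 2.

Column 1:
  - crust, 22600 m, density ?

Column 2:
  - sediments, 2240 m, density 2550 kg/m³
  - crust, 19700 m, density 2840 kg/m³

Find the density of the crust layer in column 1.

2690 kg/m³

Take the compensation level at the base of the deeper column (depth z_c below the surface of column 1) and equate Σ ρ_i t_i down to z_c; mantle fills any gap and the z_c terms cancel.
Column 1: 22600×ρ + (z_c − 22600)×3200
Column 2: 931×0 + 2240×2550 + 19700×2840 + (z_c − 931 − 21940)×3200
The z_c×3200 term appears on both sides and cancels. Collect the known terms of each column as K = Σ(ρt)_known − 3200 × (depth of known layers): K_1 = 0 − 3200×22600 = −72320000; K_2 = 61660000 − 3200×(931 + 21940) = −11527200.
Balance: K_1 + 22600×ρ = K_2, so ρ = (K_2 − K_1)/22600 = 60792800/22600 = 2690 kg/m³.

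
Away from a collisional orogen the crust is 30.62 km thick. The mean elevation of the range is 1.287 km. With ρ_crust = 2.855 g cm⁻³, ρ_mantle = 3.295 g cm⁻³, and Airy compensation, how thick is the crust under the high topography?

40.3 km

Root depth r = h ρ_c / (ρ_m − ρ_c) = 1.287 km × 2.855 / 0.44 = 8.351 km.
Total thickness = T + h + r = 30.62 km + 1.287 km + 8.351 km = 40.3 km.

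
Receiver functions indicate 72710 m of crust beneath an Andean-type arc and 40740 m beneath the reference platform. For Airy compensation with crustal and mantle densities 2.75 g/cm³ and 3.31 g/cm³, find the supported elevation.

5410 m

Excess crust Δ = 72710 m − 40740 m = 31970 m, split between elevation h and root r with h + r = Δ.
Airy balance ρ_c h = (ρ_m − ρ_c) r gives r = h ρ_c/(ρ_m − ρ_c), so h (1 + ρ_c/(ρ_m − ρ_c)) = Δ, i.e. h = Δ (ρ_m − ρ_c)/ρ_m.
h = 31970 m × 0.56/3.31 = 5410 m.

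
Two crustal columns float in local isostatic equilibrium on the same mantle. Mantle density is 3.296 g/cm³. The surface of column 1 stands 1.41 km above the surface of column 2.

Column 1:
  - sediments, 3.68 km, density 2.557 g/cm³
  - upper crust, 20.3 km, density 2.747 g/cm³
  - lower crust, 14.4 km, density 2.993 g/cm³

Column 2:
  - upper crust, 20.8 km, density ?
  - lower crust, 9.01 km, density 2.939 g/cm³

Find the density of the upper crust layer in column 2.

Take the compensation level at the base of the deeper column (depth z_c below the surface of column 1) and equate Σ ρ_i t_i down to z_c; mantle fills any gap and the z_c terms cancel.
Column 1: 3.68×2.557 + 20.3×2.747 + 14.4×2.993 + (z_c − 38.38)×3.296
Column 2: 1.41×0 + 20.8×ρ + 9.01×2.939 + (z_c − 1.41 − 29.81)×3.296
The z_c×3.296 term appears on both sides and cancels. Collect the known terms of each column as K = Σ(ρt)_known − 3.296 × (depth of known layers): K_1 = 108.27306 − 3.296×38.38 = −18.22742; K_2 = 26.48039 − 3.296×(1.41 + 29.81) = −76.42073.
Balance: K_1 = K_2 + 20.8×ρ, so ρ = (K_1 − K_2)/20.8 = 58.1933/20.8 = 2.8 g/cm³.

2.8 g/cm³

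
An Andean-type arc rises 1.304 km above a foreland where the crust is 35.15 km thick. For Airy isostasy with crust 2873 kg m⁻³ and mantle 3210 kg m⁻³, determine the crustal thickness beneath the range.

47.6 km

Root depth r = h ρ_c / (ρ_m − ρ_c) = 1.304 km × 2873 / 337 = 11.12 km.
Total thickness = T + h + r = 35.15 km + 1.304 km + 11.12 km = 47.6 km.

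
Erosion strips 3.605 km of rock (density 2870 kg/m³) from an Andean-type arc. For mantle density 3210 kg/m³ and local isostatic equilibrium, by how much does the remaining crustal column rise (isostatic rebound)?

Unloading: uplift u = e ρ_c/ρ_m = 3.605 km × 2870/3210 = 3.22 km.

3.22 km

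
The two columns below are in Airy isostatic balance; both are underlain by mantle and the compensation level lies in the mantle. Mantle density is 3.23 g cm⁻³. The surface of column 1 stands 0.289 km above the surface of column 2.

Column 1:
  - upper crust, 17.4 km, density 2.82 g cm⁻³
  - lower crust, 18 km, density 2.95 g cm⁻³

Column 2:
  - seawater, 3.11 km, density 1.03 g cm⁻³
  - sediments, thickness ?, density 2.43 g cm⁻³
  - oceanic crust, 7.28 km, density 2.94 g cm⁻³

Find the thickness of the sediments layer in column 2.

Take the compensation level at the base of the deeper column (depth z_c below the surface of column 1) and equate Σ ρ_i t_i down to z_c; mantle fills any gap and the z_c terms cancel.
Column 1: 17.4×2.82 + 18×2.95 + (z_c − 35.4)×3.23
Column 2: 0.289×0 + 3.11×1.03 + x×2.43 + 7.28×2.94 + (z_c − 0.289 − 10.39 − x)×3.23
The z_c×3.23 term appears on both sides and cancels. Collect the known terms of each column as K = Σ(ρt)_known − 3.23 × (depth of known layers): K_1 = 102.168 − 3.23×35.4 = −12.174; K_2 = 24.6065 − 3.23×(0.289 + 10.39) = −9.88667.
Balance: K_1 = K_2 − x×(3.23 − 2.43), so x = (K_2 − K_1)/(3.23 − 2.43) = 2.28733/0.8 = 2.86 km.

2.86 km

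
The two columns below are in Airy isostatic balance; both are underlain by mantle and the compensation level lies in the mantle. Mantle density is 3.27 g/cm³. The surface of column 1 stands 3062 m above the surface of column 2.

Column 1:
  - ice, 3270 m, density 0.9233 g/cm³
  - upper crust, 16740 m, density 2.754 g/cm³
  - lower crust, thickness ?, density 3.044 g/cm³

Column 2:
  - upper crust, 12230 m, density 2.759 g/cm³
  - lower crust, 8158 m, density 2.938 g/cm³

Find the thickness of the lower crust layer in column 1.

Take the compensation level at the base of the deeper column (depth z_c below the surface of column 1) and equate Σ ρ_i t_i down to z_c; mantle fills any gap and the z_c terms cancel.
Column 1: 3270×0.9233 + 16740×2.754 + x×3.044 + (z_c − 20010 − x)×3.27
Column 2: 3062×0 + 12230×2.759 + 8158×2.938 + (z_c − 3062 − 20388)×3.27
The z_c×3.27 term appears on both sides and cancels. Collect the known terms of each column as K = Σ(ρt)_known − 3.27 × (depth of known layers): K_1 = 49121.151 − 3.27×20010 = −16311.549; K_2 = 57710.774 − 3.27×(3062 + 20388) = −18970.726.
Balance: K_1 − x×(3.27 − 3.044) = K_2, so x = (K_1 − K_2)/(3.27 − 3.044) = 2659.18/0.226 = 11800 m.

11800 m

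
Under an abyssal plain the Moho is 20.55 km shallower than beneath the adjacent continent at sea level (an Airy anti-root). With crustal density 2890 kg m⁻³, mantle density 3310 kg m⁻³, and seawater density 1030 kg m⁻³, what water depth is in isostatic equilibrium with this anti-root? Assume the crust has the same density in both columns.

4.64 km

Replacing a thickness d of crust by seawater at the top must be balanced by replacing crust with mantle at the base: d (ρ_c − ρ_w) = a (ρ_m − ρ_c).
d = a (ρ_m − ρ_c)/(ρ_c − ρ_w) = 20.55 km × 420/1860 = 4.64 km.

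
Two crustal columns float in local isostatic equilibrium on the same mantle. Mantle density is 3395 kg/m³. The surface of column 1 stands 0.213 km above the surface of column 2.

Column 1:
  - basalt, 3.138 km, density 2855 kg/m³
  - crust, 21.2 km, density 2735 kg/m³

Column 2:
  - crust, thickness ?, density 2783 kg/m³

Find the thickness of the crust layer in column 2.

Take the compensation level at the base of the deeper column (depth z_c below the surface of column 1) and equate Σ ρ_i t_i down to z_c; mantle fills any gap and the z_c terms cancel.
Column 1: 3.138×2855 + 21.2×2735 + (z_c − 24.338)×3395
Column 2: 0.213×0 + x×2783 + (z_c − 0.213 − 0 − x)×3395
The z_c×3395 term appears on both sides and cancels. Collect the known terms of each column as K = Σ(ρt)_known − 3395 × (depth of known layers): K_1 = 66940.99 − 3395×24.338 = −15686.52; K_2 = 0 − 3395×(0.213 + 0) = −723.135.
Balance: K_1 = K_2 − x×(3395 − 2783), so x = (K_2 − K_1)/(3395 − 2783) = 14963.4/612 = 24.4 km.

24.4 km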